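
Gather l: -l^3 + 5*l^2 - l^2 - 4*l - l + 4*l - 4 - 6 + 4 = -l^3 + 4*l^2 - l - 6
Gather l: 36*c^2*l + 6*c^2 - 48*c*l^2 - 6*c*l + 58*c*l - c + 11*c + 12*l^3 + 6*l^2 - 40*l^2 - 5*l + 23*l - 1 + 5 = 6*c^2 + 10*c + 12*l^3 + l^2*(-48*c - 34) + l*(36*c^2 + 52*c + 18) + 4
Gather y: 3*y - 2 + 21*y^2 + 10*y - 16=21*y^2 + 13*y - 18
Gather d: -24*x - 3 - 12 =-24*x - 15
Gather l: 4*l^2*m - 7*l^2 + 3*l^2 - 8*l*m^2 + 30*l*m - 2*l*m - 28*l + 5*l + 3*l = l^2*(4*m - 4) + l*(-8*m^2 + 28*m - 20)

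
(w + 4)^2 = w^2 + 8*w + 16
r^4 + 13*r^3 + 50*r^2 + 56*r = r*(r + 2)*(r + 4)*(r + 7)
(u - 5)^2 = u^2 - 10*u + 25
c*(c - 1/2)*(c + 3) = c^3 + 5*c^2/2 - 3*c/2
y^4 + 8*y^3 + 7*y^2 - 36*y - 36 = (y - 2)*(y + 1)*(y + 3)*(y + 6)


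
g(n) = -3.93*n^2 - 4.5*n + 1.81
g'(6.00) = -51.66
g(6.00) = -166.67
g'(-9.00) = 66.24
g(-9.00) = -276.02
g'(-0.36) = -1.67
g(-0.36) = 2.92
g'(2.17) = -21.56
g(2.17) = -26.46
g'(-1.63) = 8.31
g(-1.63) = -1.30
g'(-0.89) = 2.50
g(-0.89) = 2.70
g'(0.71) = -10.08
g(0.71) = -3.37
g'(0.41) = -7.72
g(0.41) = -0.70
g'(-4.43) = 30.32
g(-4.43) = -55.38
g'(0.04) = -4.81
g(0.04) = 1.62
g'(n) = -7.86*n - 4.5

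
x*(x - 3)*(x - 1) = x^3 - 4*x^2 + 3*x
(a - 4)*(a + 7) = a^2 + 3*a - 28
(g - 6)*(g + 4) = g^2 - 2*g - 24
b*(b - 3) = b^2 - 3*b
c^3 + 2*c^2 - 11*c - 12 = (c - 3)*(c + 1)*(c + 4)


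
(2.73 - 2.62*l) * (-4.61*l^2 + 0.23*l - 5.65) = 12.0782*l^3 - 13.1879*l^2 + 15.4309*l - 15.4245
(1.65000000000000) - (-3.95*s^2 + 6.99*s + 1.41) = 3.95*s^2 - 6.99*s + 0.24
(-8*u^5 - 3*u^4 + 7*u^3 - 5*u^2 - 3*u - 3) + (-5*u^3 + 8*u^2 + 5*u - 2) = -8*u^5 - 3*u^4 + 2*u^3 + 3*u^2 + 2*u - 5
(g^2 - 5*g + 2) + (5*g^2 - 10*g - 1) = 6*g^2 - 15*g + 1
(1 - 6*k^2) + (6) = 7 - 6*k^2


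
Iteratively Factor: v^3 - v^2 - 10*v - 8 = (v - 4)*(v^2 + 3*v + 2) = (v - 4)*(v + 1)*(v + 2)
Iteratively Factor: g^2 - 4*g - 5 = (g - 5)*(g + 1)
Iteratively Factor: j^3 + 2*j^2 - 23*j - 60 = (j + 3)*(j^2 - j - 20) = (j + 3)*(j + 4)*(j - 5)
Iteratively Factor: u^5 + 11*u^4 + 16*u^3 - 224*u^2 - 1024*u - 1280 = (u - 5)*(u^4 + 16*u^3 + 96*u^2 + 256*u + 256) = (u - 5)*(u + 4)*(u^3 + 12*u^2 + 48*u + 64) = (u - 5)*(u + 4)^2*(u^2 + 8*u + 16) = (u - 5)*(u + 4)^3*(u + 4)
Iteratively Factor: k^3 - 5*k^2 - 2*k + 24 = (k - 4)*(k^2 - k - 6) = (k - 4)*(k - 3)*(k + 2)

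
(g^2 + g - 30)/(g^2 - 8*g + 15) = (g + 6)/(g - 3)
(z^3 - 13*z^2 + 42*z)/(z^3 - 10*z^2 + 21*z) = (z - 6)/(z - 3)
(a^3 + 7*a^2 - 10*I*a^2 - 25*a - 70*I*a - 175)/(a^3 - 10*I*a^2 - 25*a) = (a + 7)/a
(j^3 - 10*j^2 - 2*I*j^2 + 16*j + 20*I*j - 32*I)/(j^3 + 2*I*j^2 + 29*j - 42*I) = (j^2 - 10*j + 16)/(j^2 + 4*I*j + 21)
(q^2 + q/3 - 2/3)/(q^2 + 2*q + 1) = (q - 2/3)/(q + 1)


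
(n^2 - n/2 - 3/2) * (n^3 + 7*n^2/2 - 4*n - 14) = n^5 + 3*n^4 - 29*n^3/4 - 69*n^2/4 + 13*n + 21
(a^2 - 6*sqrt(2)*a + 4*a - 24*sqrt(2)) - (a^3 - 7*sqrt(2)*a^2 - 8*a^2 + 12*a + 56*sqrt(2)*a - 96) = -a^3 + 9*a^2 + 7*sqrt(2)*a^2 - 62*sqrt(2)*a - 8*a - 24*sqrt(2) + 96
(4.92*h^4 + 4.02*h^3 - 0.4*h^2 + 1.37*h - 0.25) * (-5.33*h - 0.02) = -26.2236*h^5 - 21.525*h^4 + 2.0516*h^3 - 7.2941*h^2 + 1.3051*h + 0.005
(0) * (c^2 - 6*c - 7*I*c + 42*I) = 0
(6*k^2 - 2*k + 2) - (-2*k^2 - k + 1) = 8*k^2 - k + 1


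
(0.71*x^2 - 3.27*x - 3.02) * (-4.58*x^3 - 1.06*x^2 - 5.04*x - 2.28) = -3.2518*x^5 + 14.224*x^4 + 13.7194*x^3 + 18.0632*x^2 + 22.6764*x + 6.8856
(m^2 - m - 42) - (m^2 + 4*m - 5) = -5*m - 37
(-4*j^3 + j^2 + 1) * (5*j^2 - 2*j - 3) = -20*j^5 + 13*j^4 + 10*j^3 + 2*j^2 - 2*j - 3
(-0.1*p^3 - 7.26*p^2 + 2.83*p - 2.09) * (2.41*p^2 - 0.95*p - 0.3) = -0.241*p^5 - 17.4016*p^4 + 13.7473*p^3 - 5.5474*p^2 + 1.1365*p + 0.627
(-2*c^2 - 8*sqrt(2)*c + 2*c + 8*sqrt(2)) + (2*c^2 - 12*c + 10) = -8*sqrt(2)*c - 10*c + 10 + 8*sqrt(2)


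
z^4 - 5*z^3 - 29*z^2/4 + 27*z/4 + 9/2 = (z - 6)*(z - 1)*(z + 1/2)*(z + 3/2)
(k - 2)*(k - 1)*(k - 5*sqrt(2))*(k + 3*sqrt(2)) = k^4 - 3*k^3 - 2*sqrt(2)*k^3 - 28*k^2 + 6*sqrt(2)*k^2 - 4*sqrt(2)*k + 90*k - 60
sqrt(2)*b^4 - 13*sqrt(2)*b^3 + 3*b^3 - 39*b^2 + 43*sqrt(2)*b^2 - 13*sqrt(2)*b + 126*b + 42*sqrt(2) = (b - 7)*(b - 6)*(b + sqrt(2))*(sqrt(2)*b + 1)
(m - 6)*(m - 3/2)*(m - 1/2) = m^3 - 8*m^2 + 51*m/4 - 9/2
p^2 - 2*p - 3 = (p - 3)*(p + 1)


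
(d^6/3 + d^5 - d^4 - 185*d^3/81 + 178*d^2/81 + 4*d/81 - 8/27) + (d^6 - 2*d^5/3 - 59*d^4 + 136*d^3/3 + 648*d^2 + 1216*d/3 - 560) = 4*d^6/3 + d^5/3 - 60*d^4 + 3487*d^3/81 + 52666*d^2/81 + 32836*d/81 - 15128/27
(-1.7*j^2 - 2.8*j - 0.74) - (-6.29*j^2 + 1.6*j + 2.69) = 4.59*j^2 - 4.4*j - 3.43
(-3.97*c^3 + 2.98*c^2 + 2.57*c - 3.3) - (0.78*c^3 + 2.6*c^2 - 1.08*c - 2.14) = -4.75*c^3 + 0.38*c^2 + 3.65*c - 1.16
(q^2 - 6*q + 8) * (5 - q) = -q^3 + 11*q^2 - 38*q + 40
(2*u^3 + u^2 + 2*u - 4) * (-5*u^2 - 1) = -10*u^5 - 5*u^4 - 12*u^3 + 19*u^2 - 2*u + 4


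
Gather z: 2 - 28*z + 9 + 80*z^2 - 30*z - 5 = 80*z^2 - 58*z + 6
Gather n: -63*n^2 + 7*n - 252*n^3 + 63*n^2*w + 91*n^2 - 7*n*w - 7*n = -252*n^3 + n^2*(63*w + 28) - 7*n*w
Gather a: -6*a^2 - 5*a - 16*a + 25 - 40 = -6*a^2 - 21*a - 15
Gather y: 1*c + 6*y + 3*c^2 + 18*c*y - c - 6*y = 3*c^2 + 18*c*y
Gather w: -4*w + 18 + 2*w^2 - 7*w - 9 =2*w^2 - 11*w + 9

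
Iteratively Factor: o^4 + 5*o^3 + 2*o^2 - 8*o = (o + 4)*(o^3 + o^2 - 2*o) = (o + 2)*(o + 4)*(o^2 - o) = o*(o + 2)*(o + 4)*(o - 1)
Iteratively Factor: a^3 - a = (a - 1)*(a^2 + a) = (a - 1)*(a + 1)*(a)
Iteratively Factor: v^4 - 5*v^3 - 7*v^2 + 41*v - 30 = (v - 5)*(v^3 - 7*v + 6) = (v - 5)*(v - 2)*(v^2 + 2*v - 3) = (v - 5)*(v - 2)*(v + 3)*(v - 1)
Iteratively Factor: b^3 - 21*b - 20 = (b + 1)*(b^2 - b - 20) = (b + 1)*(b + 4)*(b - 5)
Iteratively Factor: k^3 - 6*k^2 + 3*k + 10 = (k - 5)*(k^2 - k - 2) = (k - 5)*(k + 1)*(k - 2)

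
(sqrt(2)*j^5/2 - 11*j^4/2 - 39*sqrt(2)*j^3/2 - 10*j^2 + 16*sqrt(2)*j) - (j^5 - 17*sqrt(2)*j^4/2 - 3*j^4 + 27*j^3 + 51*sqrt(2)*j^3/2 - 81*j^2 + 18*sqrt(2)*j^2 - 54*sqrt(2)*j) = -j^5 + sqrt(2)*j^5/2 - 5*j^4/2 + 17*sqrt(2)*j^4/2 - 45*sqrt(2)*j^3 - 27*j^3 - 18*sqrt(2)*j^2 + 71*j^2 + 70*sqrt(2)*j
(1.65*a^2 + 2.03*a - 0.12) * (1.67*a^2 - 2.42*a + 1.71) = 2.7555*a^4 - 0.6029*a^3 - 2.2915*a^2 + 3.7617*a - 0.2052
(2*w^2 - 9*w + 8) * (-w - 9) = -2*w^3 - 9*w^2 + 73*w - 72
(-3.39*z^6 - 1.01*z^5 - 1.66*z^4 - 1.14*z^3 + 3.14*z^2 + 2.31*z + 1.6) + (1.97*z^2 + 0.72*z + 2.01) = -3.39*z^6 - 1.01*z^5 - 1.66*z^4 - 1.14*z^3 + 5.11*z^2 + 3.03*z + 3.61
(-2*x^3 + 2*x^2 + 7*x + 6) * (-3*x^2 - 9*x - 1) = 6*x^5 + 12*x^4 - 37*x^3 - 83*x^2 - 61*x - 6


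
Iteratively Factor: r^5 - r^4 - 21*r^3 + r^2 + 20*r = (r + 1)*(r^4 - 2*r^3 - 19*r^2 + 20*r) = (r - 5)*(r + 1)*(r^3 + 3*r^2 - 4*r) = r*(r - 5)*(r + 1)*(r^2 + 3*r - 4) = r*(r - 5)*(r + 1)*(r + 4)*(r - 1)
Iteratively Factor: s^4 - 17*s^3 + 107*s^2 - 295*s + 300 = (s - 3)*(s^3 - 14*s^2 + 65*s - 100) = (s - 4)*(s - 3)*(s^2 - 10*s + 25) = (s - 5)*(s - 4)*(s - 3)*(s - 5)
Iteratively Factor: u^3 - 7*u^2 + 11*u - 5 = (u - 1)*(u^2 - 6*u + 5) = (u - 1)^2*(u - 5)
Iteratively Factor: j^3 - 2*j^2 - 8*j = (j + 2)*(j^2 - 4*j) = (j - 4)*(j + 2)*(j)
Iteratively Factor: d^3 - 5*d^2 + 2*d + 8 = (d - 2)*(d^2 - 3*d - 4) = (d - 2)*(d + 1)*(d - 4)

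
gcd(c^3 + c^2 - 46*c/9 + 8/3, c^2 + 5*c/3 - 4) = c^2 + 5*c/3 - 4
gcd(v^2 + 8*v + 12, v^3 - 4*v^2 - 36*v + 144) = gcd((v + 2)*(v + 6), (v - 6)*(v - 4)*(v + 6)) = v + 6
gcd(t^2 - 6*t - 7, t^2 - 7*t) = t - 7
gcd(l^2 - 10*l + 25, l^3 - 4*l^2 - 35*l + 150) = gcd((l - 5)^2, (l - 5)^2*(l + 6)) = l^2 - 10*l + 25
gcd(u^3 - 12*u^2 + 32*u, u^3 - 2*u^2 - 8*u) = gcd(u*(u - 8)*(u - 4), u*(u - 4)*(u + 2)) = u^2 - 4*u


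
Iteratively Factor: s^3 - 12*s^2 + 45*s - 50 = (s - 5)*(s^2 - 7*s + 10) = (s - 5)^2*(s - 2)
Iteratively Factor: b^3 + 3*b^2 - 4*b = (b - 1)*(b^2 + 4*b) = b*(b - 1)*(b + 4)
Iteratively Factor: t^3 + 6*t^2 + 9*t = (t + 3)*(t^2 + 3*t) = (t + 3)^2*(t)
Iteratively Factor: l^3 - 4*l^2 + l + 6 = (l - 2)*(l^2 - 2*l - 3) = (l - 2)*(l + 1)*(l - 3)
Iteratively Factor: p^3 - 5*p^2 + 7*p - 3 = (p - 1)*(p^2 - 4*p + 3) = (p - 3)*(p - 1)*(p - 1)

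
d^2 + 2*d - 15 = (d - 3)*(d + 5)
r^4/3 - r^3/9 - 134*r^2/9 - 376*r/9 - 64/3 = (r/3 + 1)*(r - 8)*(r + 2/3)*(r + 4)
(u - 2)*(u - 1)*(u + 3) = u^3 - 7*u + 6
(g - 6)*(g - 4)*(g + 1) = g^3 - 9*g^2 + 14*g + 24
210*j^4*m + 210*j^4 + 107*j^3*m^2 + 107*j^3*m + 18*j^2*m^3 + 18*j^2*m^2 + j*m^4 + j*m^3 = (5*j + m)*(6*j + m)*(7*j + m)*(j*m + j)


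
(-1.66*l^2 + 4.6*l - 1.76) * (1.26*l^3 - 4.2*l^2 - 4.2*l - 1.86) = -2.0916*l^5 + 12.768*l^4 - 14.5656*l^3 - 8.8404*l^2 - 1.164*l + 3.2736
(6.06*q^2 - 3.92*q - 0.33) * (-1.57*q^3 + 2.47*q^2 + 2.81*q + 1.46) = -9.5142*q^5 + 21.1226*q^4 + 7.8643*q^3 - 2.9827*q^2 - 6.6505*q - 0.4818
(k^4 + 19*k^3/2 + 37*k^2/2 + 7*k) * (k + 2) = k^5 + 23*k^4/2 + 75*k^3/2 + 44*k^2 + 14*k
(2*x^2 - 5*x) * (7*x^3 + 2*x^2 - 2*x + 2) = 14*x^5 - 31*x^4 - 14*x^3 + 14*x^2 - 10*x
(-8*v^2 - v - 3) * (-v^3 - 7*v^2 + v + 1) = 8*v^5 + 57*v^4 + 2*v^3 + 12*v^2 - 4*v - 3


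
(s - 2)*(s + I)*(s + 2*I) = s^3 - 2*s^2 + 3*I*s^2 - 2*s - 6*I*s + 4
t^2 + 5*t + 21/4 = (t + 3/2)*(t + 7/2)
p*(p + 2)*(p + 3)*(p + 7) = p^4 + 12*p^3 + 41*p^2 + 42*p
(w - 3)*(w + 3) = w^2 - 9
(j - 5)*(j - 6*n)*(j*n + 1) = j^3*n - 6*j^2*n^2 - 5*j^2*n + j^2 + 30*j*n^2 - 6*j*n - 5*j + 30*n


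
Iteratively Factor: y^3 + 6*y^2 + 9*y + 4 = (y + 1)*(y^2 + 5*y + 4) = (y + 1)*(y + 4)*(y + 1)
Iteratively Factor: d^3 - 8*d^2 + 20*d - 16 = (d - 2)*(d^2 - 6*d + 8) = (d - 2)^2*(d - 4)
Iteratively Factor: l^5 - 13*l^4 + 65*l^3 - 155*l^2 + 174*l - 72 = (l - 4)*(l^4 - 9*l^3 + 29*l^2 - 39*l + 18) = (l - 4)*(l - 2)*(l^3 - 7*l^2 + 15*l - 9) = (l - 4)*(l - 2)*(l - 1)*(l^2 - 6*l + 9) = (l - 4)*(l - 3)*(l - 2)*(l - 1)*(l - 3)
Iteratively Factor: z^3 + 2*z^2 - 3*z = (z + 3)*(z^2 - z) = z*(z + 3)*(z - 1)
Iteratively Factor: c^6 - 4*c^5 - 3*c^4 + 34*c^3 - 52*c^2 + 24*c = (c - 2)*(c^5 - 2*c^4 - 7*c^3 + 20*c^2 - 12*c) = (c - 2)*(c - 1)*(c^4 - c^3 - 8*c^2 + 12*c) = (c - 2)^2*(c - 1)*(c^3 + c^2 - 6*c) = (c - 2)^3*(c - 1)*(c^2 + 3*c) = c*(c - 2)^3*(c - 1)*(c + 3)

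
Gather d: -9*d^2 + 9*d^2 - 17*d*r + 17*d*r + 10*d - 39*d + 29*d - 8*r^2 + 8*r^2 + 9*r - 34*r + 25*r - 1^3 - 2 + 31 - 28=0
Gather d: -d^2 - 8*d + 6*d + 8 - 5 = -d^2 - 2*d + 3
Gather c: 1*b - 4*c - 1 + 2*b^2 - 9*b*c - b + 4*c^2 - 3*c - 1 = 2*b^2 + 4*c^2 + c*(-9*b - 7) - 2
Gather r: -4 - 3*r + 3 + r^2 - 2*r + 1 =r^2 - 5*r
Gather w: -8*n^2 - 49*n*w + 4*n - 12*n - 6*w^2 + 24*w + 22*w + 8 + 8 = -8*n^2 - 8*n - 6*w^2 + w*(46 - 49*n) + 16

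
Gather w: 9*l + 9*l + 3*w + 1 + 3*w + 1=18*l + 6*w + 2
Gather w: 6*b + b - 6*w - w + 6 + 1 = 7*b - 7*w + 7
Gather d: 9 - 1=8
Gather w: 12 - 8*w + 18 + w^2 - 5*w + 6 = w^2 - 13*w + 36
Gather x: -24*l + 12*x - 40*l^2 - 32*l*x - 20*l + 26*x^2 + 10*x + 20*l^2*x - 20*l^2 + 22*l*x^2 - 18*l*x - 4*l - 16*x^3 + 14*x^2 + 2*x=-60*l^2 - 48*l - 16*x^3 + x^2*(22*l + 40) + x*(20*l^2 - 50*l + 24)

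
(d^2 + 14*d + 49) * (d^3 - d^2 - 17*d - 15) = d^5 + 13*d^4 + 18*d^3 - 302*d^2 - 1043*d - 735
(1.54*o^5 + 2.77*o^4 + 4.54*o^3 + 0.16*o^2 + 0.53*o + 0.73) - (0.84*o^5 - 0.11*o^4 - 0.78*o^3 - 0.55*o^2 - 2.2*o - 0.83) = 0.7*o^5 + 2.88*o^4 + 5.32*o^3 + 0.71*o^2 + 2.73*o + 1.56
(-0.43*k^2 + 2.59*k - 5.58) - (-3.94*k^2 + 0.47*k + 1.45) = 3.51*k^2 + 2.12*k - 7.03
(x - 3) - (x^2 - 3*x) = -x^2 + 4*x - 3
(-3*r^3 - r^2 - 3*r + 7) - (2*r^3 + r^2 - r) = -5*r^3 - 2*r^2 - 2*r + 7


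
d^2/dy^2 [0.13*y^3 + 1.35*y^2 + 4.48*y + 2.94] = 0.78*y + 2.7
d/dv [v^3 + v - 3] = 3*v^2 + 1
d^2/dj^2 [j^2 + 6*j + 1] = 2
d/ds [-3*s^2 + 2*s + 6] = 2 - 6*s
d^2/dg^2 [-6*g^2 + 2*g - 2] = -12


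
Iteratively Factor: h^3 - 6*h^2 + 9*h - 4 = (h - 1)*(h^2 - 5*h + 4) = (h - 1)^2*(h - 4)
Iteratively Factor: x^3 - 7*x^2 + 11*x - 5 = (x - 5)*(x^2 - 2*x + 1) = (x - 5)*(x - 1)*(x - 1)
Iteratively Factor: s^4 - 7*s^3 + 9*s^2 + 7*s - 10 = (s - 5)*(s^3 - 2*s^2 - s + 2) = (s - 5)*(s - 1)*(s^2 - s - 2) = (s - 5)*(s - 1)*(s + 1)*(s - 2)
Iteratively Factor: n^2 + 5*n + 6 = (n + 2)*(n + 3)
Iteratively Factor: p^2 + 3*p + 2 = (p + 2)*(p + 1)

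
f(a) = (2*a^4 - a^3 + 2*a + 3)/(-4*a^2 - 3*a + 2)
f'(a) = (8*a + 3)*(2*a^4 - a^3 + 2*a + 3)/(-4*a^2 - 3*a + 2)^2 + (8*a^3 - 3*a^2 + 2)/(-4*a^2 - 3*a + 2)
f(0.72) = -2.06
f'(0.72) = 6.55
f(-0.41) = 0.90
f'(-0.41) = 0.27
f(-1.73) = -4.73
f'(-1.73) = -0.61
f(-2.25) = -5.32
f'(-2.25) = 2.14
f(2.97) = -3.28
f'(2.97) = -2.31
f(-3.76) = -10.36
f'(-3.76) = 4.28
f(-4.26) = -12.64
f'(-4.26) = 4.81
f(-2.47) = -5.84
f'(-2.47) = 2.60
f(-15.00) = -122.62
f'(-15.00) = 15.62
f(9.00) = -35.57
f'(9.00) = -8.38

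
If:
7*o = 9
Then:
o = 9/7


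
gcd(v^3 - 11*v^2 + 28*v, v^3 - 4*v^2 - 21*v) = v^2 - 7*v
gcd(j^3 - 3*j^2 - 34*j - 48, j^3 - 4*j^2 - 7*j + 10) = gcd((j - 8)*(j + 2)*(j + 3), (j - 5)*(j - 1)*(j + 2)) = j + 2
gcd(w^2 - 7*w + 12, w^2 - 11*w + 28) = w - 4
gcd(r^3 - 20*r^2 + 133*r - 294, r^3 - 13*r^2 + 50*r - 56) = r - 7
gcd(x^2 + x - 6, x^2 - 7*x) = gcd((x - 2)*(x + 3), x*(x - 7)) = 1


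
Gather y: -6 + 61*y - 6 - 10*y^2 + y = -10*y^2 + 62*y - 12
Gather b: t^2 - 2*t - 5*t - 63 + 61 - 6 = t^2 - 7*t - 8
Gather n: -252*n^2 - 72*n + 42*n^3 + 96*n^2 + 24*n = 42*n^3 - 156*n^2 - 48*n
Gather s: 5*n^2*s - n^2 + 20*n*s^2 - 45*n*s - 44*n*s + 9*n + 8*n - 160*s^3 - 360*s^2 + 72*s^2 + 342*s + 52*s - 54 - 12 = -n^2 + 17*n - 160*s^3 + s^2*(20*n - 288) + s*(5*n^2 - 89*n + 394) - 66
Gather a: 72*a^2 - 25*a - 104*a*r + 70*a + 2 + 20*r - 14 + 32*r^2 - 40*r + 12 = 72*a^2 + a*(45 - 104*r) + 32*r^2 - 20*r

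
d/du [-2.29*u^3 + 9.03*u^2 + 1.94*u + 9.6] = -6.87*u^2 + 18.06*u + 1.94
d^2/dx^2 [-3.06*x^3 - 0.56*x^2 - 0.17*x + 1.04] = -18.36*x - 1.12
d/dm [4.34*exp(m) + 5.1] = 4.34*exp(m)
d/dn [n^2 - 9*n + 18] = 2*n - 9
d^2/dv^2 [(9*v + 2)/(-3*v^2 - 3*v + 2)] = 6*(-3*(2*v + 1)^2*(9*v + 2) + (27*v + 11)*(3*v^2 + 3*v - 2))/(3*v^2 + 3*v - 2)^3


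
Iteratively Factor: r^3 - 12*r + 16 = (r - 2)*(r^2 + 2*r - 8) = (r - 2)*(r + 4)*(r - 2)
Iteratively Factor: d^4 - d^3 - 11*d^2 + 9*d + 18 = (d - 3)*(d^3 + 2*d^2 - 5*d - 6) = (d - 3)*(d + 1)*(d^2 + d - 6) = (d - 3)*(d + 1)*(d + 3)*(d - 2)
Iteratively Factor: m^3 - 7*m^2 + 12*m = (m)*(m^2 - 7*m + 12) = m*(m - 4)*(m - 3)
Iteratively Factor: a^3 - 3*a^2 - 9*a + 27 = (a - 3)*(a^2 - 9) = (a - 3)*(a + 3)*(a - 3)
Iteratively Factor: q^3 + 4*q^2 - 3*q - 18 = (q + 3)*(q^2 + q - 6) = (q - 2)*(q + 3)*(q + 3)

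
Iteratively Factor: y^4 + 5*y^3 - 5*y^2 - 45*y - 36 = (y + 3)*(y^3 + 2*y^2 - 11*y - 12) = (y + 3)*(y + 4)*(y^2 - 2*y - 3) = (y - 3)*(y + 3)*(y + 4)*(y + 1)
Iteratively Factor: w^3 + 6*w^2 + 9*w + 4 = (w + 1)*(w^2 + 5*w + 4) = (w + 1)*(w + 4)*(w + 1)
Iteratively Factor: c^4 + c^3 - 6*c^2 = (c)*(c^3 + c^2 - 6*c) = c*(c - 2)*(c^2 + 3*c) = c^2*(c - 2)*(c + 3)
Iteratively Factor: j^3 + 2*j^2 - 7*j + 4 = (j - 1)*(j^2 + 3*j - 4) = (j - 1)*(j + 4)*(j - 1)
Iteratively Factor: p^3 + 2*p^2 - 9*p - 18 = (p + 2)*(p^2 - 9) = (p - 3)*(p + 2)*(p + 3)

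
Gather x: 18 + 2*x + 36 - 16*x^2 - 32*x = -16*x^2 - 30*x + 54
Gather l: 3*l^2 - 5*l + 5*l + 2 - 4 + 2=3*l^2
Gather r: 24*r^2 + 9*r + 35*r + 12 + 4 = 24*r^2 + 44*r + 16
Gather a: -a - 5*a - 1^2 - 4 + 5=-6*a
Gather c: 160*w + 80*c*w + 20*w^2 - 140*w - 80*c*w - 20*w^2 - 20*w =0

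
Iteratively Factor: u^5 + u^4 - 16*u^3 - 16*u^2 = (u)*(u^4 + u^3 - 16*u^2 - 16*u) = u*(u + 4)*(u^3 - 3*u^2 - 4*u) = u^2*(u + 4)*(u^2 - 3*u - 4) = u^2*(u - 4)*(u + 4)*(u + 1)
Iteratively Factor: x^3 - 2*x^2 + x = (x - 1)*(x^2 - x) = (x - 1)^2*(x)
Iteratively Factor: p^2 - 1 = (p + 1)*(p - 1)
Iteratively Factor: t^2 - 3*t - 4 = (t - 4)*(t + 1)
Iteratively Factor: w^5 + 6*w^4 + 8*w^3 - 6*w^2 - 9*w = (w)*(w^4 + 6*w^3 + 8*w^2 - 6*w - 9) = w*(w + 3)*(w^3 + 3*w^2 - w - 3) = w*(w - 1)*(w + 3)*(w^2 + 4*w + 3) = w*(w - 1)*(w + 1)*(w + 3)*(w + 3)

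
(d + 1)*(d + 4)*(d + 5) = d^3 + 10*d^2 + 29*d + 20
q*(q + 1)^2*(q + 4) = q^4 + 6*q^3 + 9*q^2 + 4*q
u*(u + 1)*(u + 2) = u^3 + 3*u^2 + 2*u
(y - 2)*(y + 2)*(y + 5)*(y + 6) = y^4 + 11*y^3 + 26*y^2 - 44*y - 120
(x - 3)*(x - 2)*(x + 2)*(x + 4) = x^4 + x^3 - 16*x^2 - 4*x + 48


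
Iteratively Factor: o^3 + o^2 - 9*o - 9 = (o - 3)*(o^2 + 4*o + 3) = (o - 3)*(o + 3)*(o + 1)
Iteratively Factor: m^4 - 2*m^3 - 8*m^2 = (m + 2)*(m^3 - 4*m^2) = (m - 4)*(m + 2)*(m^2) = m*(m - 4)*(m + 2)*(m)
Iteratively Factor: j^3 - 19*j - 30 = (j - 5)*(j^2 + 5*j + 6) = (j - 5)*(j + 3)*(j + 2)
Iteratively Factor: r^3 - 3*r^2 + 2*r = (r)*(r^2 - 3*r + 2) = r*(r - 1)*(r - 2)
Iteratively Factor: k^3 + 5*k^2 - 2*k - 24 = (k + 3)*(k^2 + 2*k - 8) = (k + 3)*(k + 4)*(k - 2)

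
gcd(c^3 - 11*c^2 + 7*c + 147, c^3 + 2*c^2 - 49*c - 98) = c - 7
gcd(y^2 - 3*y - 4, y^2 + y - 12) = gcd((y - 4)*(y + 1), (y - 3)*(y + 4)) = 1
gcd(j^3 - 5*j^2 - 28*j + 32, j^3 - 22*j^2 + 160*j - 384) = j - 8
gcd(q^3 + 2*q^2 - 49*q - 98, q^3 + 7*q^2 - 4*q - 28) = q^2 + 9*q + 14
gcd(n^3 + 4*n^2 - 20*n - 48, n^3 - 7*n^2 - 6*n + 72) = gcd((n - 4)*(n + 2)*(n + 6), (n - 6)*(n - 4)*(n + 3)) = n - 4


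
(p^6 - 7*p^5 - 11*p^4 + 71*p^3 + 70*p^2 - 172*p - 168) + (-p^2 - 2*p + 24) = p^6 - 7*p^5 - 11*p^4 + 71*p^3 + 69*p^2 - 174*p - 144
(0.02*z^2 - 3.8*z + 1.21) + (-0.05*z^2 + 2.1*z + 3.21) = -0.03*z^2 - 1.7*z + 4.42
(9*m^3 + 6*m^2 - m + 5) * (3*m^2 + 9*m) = 27*m^5 + 99*m^4 + 51*m^3 + 6*m^2 + 45*m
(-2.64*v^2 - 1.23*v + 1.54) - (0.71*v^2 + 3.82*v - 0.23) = -3.35*v^2 - 5.05*v + 1.77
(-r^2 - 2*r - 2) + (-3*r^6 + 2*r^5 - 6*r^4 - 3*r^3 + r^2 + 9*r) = -3*r^6 + 2*r^5 - 6*r^4 - 3*r^3 + 7*r - 2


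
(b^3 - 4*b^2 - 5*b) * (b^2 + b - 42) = b^5 - 3*b^4 - 51*b^3 + 163*b^2 + 210*b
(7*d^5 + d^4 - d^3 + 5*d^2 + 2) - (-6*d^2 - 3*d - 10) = 7*d^5 + d^4 - d^3 + 11*d^2 + 3*d + 12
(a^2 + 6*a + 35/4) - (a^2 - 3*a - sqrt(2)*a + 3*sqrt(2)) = sqrt(2)*a + 9*a - 3*sqrt(2) + 35/4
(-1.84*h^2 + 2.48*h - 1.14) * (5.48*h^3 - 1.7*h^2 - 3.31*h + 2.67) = -10.0832*h^5 + 16.7184*h^4 - 4.3728*h^3 - 11.1836*h^2 + 10.395*h - 3.0438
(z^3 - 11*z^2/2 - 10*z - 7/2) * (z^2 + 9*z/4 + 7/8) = z^5 - 13*z^4/4 - 43*z^3/2 - 493*z^2/16 - 133*z/8 - 49/16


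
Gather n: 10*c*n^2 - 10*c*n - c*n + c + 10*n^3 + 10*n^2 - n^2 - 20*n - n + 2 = c + 10*n^3 + n^2*(10*c + 9) + n*(-11*c - 21) + 2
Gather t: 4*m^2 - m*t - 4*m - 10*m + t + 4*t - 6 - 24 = 4*m^2 - 14*m + t*(5 - m) - 30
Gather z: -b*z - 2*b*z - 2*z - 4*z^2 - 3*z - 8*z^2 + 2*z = -12*z^2 + z*(-3*b - 3)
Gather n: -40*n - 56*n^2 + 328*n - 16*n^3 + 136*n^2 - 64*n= -16*n^3 + 80*n^2 + 224*n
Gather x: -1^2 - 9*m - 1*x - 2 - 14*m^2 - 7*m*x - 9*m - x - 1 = -14*m^2 - 18*m + x*(-7*m - 2) - 4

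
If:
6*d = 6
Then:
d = 1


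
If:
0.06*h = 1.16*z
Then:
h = 19.3333333333333*z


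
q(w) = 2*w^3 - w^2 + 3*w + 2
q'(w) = 6*w^2 - 2*w + 3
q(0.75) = 4.53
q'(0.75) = 4.88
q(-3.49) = -105.67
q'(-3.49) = 83.06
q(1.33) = 8.93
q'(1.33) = 10.95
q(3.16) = 64.60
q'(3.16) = 56.59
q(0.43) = 3.26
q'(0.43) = 3.25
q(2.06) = 21.42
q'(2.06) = 24.34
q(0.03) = 2.09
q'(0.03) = 2.95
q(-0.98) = -3.78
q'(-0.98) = 10.72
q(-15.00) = -7018.00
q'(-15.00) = 1383.00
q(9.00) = 1406.00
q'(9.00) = 471.00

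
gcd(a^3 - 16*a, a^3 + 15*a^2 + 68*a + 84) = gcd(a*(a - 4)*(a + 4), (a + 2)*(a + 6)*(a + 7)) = 1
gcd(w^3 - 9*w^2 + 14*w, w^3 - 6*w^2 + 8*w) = w^2 - 2*w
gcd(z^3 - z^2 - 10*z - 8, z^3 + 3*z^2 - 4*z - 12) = z + 2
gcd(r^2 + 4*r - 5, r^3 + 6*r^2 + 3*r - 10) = r^2 + 4*r - 5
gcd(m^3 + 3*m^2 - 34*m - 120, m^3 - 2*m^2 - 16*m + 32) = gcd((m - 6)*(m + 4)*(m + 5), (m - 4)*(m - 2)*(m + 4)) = m + 4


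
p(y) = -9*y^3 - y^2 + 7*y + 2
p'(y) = -27*y^2 - 2*y + 7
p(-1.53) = 21.18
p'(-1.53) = -53.14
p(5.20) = -1254.11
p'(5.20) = -733.48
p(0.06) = 2.41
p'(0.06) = 6.78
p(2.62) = -148.39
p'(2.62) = -183.58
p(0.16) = 3.06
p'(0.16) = 5.99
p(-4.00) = 534.00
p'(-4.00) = -417.00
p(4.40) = -753.22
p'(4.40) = -524.52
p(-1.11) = 5.31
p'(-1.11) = -24.05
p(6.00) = -1936.00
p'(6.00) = -977.00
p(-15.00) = 30047.00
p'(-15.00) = -6038.00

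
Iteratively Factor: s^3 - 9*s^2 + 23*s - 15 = (s - 3)*(s^2 - 6*s + 5) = (s - 5)*(s - 3)*(s - 1)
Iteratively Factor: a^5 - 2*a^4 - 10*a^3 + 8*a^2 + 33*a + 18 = (a - 3)*(a^4 + a^3 - 7*a^2 - 13*a - 6) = (a - 3)^2*(a^3 + 4*a^2 + 5*a + 2) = (a - 3)^2*(a + 1)*(a^2 + 3*a + 2) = (a - 3)^2*(a + 1)^2*(a + 2)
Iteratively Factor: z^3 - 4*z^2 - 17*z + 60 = (z - 5)*(z^2 + z - 12) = (z - 5)*(z - 3)*(z + 4)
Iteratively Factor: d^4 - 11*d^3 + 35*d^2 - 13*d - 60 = (d - 4)*(d^3 - 7*d^2 + 7*d + 15) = (d - 5)*(d - 4)*(d^2 - 2*d - 3) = (d - 5)*(d - 4)*(d + 1)*(d - 3)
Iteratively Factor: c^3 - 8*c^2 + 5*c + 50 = (c + 2)*(c^2 - 10*c + 25) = (c - 5)*(c + 2)*(c - 5)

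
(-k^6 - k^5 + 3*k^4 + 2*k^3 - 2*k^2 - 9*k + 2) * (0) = 0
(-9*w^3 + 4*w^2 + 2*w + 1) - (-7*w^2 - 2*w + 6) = -9*w^3 + 11*w^2 + 4*w - 5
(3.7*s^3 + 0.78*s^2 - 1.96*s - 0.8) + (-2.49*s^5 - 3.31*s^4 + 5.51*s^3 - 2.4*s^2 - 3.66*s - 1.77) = -2.49*s^5 - 3.31*s^4 + 9.21*s^3 - 1.62*s^2 - 5.62*s - 2.57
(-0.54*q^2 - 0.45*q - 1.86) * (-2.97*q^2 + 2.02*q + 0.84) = 1.6038*q^4 + 0.2457*q^3 + 4.1616*q^2 - 4.1352*q - 1.5624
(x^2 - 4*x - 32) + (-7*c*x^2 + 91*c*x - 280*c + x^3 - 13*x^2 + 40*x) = -7*c*x^2 + 91*c*x - 280*c + x^3 - 12*x^2 + 36*x - 32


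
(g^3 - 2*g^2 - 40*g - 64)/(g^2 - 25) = (g^3 - 2*g^2 - 40*g - 64)/(g^2 - 25)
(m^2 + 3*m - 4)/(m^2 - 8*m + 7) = (m + 4)/(m - 7)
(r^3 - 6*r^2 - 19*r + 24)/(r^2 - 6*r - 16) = (r^2 + 2*r - 3)/(r + 2)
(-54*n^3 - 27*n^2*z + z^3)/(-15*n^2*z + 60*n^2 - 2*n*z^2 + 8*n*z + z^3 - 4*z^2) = (-18*n^2 - 3*n*z + z^2)/(-5*n*z + 20*n + z^2 - 4*z)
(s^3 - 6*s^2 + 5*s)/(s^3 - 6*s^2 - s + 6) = s*(s - 5)/(s^2 - 5*s - 6)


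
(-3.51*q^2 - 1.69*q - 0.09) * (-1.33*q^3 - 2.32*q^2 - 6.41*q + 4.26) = 4.6683*q^5 + 10.3909*q^4 + 26.5396*q^3 - 3.9109*q^2 - 6.6225*q - 0.3834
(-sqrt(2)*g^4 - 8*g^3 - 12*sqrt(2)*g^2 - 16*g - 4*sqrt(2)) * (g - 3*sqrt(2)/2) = -sqrt(2)*g^5 - 5*g^4 + 20*g^2 + 20*sqrt(2)*g + 12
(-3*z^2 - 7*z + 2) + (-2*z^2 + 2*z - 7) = -5*z^2 - 5*z - 5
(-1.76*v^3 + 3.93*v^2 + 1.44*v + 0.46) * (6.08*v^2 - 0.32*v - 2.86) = -10.7008*v^5 + 24.4576*v^4 + 12.5312*v^3 - 8.9038*v^2 - 4.2656*v - 1.3156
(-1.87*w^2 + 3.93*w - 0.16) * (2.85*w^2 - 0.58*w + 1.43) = -5.3295*w^4 + 12.2851*w^3 - 5.4095*w^2 + 5.7127*w - 0.2288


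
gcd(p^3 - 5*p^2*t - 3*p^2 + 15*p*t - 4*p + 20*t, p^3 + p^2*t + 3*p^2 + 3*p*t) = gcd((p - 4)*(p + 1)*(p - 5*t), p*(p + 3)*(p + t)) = 1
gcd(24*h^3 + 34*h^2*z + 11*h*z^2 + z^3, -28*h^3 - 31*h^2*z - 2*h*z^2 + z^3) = 4*h^2 + 5*h*z + z^2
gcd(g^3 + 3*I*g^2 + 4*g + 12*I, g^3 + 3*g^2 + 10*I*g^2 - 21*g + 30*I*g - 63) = g + 3*I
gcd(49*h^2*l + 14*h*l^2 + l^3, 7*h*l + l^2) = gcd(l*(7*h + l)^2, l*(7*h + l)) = 7*h*l + l^2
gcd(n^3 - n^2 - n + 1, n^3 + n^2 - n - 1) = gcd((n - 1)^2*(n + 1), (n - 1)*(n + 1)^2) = n^2 - 1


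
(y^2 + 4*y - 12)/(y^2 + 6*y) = (y - 2)/y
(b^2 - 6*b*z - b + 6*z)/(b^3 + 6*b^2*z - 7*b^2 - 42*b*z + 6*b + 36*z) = (b - 6*z)/(b^2 + 6*b*z - 6*b - 36*z)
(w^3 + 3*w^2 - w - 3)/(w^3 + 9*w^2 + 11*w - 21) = (w + 1)/(w + 7)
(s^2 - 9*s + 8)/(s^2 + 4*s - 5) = (s - 8)/(s + 5)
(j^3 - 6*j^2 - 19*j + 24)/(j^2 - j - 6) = (-j^3 + 6*j^2 + 19*j - 24)/(-j^2 + j + 6)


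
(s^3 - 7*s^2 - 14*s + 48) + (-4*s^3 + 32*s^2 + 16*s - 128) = -3*s^3 + 25*s^2 + 2*s - 80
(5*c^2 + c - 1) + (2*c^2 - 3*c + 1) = 7*c^2 - 2*c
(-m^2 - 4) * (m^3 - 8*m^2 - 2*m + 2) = -m^5 + 8*m^4 - 2*m^3 + 30*m^2 + 8*m - 8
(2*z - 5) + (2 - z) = z - 3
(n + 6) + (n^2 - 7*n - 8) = n^2 - 6*n - 2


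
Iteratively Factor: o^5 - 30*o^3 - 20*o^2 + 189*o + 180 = (o - 5)*(o^4 + 5*o^3 - 5*o^2 - 45*o - 36) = (o - 5)*(o + 3)*(o^3 + 2*o^2 - 11*o - 12) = (o - 5)*(o + 3)*(o + 4)*(o^2 - 2*o - 3) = (o - 5)*(o - 3)*(o + 3)*(o + 4)*(o + 1)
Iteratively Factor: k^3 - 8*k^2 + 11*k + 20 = (k - 5)*(k^2 - 3*k - 4) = (k - 5)*(k + 1)*(k - 4)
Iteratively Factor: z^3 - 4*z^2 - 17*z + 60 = (z + 4)*(z^2 - 8*z + 15) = (z - 5)*(z + 4)*(z - 3)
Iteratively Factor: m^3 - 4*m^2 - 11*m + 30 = (m - 5)*(m^2 + m - 6) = (m - 5)*(m - 2)*(m + 3)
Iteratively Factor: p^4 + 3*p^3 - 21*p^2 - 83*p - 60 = (p - 5)*(p^3 + 8*p^2 + 19*p + 12) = (p - 5)*(p + 1)*(p^2 + 7*p + 12) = (p - 5)*(p + 1)*(p + 4)*(p + 3)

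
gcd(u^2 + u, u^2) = u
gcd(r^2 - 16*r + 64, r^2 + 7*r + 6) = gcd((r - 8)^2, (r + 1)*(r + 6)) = 1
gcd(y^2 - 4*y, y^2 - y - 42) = 1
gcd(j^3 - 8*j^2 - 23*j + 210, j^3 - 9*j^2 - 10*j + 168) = j^2 - 13*j + 42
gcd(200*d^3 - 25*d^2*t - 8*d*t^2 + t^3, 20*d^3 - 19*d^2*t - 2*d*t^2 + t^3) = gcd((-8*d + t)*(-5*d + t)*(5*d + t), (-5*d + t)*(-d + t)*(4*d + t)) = -5*d + t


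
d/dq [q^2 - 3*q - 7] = 2*q - 3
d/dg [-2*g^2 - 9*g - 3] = -4*g - 9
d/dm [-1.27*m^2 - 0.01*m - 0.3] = -2.54*m - 0.01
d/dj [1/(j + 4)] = -1/(j + 4)^2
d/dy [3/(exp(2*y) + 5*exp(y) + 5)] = (-6*exp(y) - 15)*exp(y)/(exp(2*y) + 5*exp(y) + 5)^2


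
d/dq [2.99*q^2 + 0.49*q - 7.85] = 5.98*q + 0.49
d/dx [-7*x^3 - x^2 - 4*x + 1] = -21*x^2 - 2*x - 4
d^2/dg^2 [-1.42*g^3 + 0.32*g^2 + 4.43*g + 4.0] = 0.64 - 8.52*g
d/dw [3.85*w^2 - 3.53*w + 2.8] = 7.7*w - 3.53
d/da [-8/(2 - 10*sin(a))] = -20*cos(a)/(5*sin(a) - 1)^2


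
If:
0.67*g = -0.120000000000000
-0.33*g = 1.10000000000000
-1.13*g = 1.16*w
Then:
No Solution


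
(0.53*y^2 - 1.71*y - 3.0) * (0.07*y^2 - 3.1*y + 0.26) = 0.0371*y^4 - 1.7627*y^3 + 5.2288*y^2 + 8.8554*y - 0.78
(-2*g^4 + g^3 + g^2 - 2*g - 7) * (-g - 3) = 2*g^5 + 5*g^4 - 4*g^3 - g^2 + 13*g + 21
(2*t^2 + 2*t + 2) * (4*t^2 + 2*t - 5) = 8*t^4 + 12*t^3 + 2*t^2 - 6*t - 10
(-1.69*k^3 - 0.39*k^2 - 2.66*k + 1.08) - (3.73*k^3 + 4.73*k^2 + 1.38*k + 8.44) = -5.42*k^3 - 5.12*k^2 - 4.04*k - 7.36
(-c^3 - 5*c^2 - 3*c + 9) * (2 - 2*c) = 2*c^4 + 8*c^3 - 4*c^2 - 24*c + 18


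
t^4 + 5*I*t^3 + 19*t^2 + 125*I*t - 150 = (t - 5*I)*(t + 2*I)*(t + 3*I)*(t + 5*I)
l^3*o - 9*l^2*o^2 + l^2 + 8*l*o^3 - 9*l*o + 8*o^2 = (l - 8*o)*(l - o)*(l*o + 1)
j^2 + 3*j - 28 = (j - 4)*(j + 7)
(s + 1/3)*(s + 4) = s^2 + 13*s/3 + 4/3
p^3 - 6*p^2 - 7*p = p*(p - 7)*(p + 1)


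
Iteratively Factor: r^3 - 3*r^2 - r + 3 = (r - 1)*(r^2 - 2*r - 3) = (r - 3)*(r - 1)*(r + 1)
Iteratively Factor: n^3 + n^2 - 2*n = (n + 2)*(n^2 - n) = n*(n + 2)*(n - 1)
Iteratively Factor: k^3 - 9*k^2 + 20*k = (k - 4)*(k^2 - 5*k) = (k - 5)*(k - 4)*(k)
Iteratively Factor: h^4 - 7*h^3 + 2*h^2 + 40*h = (h - 4)*(h^3 - 3*h^2 - 10*h) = (h - 5)*(h - 4)*(h^2 + 2*h) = (h - 5)*(h - 4)*(h + 2)*(h)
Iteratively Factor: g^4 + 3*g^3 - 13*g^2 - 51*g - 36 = (g + 1)*(g^3 + 2*g^2 - 15*g - 36) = (g - 4)*(g + 1)*(g^2 + 6*g + 9) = (g - 4)*(g + 1)*(g + 3)*(g + 3)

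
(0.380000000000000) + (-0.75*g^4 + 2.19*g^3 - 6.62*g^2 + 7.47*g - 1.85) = -0.75*g^4 + 2.19*g^3 - 6.62*g^2 + 7.47*g - 1.47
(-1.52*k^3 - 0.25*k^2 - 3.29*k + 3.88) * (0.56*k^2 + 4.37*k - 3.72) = -0.8512*k^5 - 6.7824*k^4 + 2.7195*k^3 - 11.2745*k^2 + 29.1944*k - 14.4336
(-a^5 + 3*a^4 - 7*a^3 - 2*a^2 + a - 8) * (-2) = 2*a^5 - 6*a^4 + 14*a^3 + 4*a^2 - 2*a + 16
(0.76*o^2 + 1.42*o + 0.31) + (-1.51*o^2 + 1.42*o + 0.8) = -0.75*o^2 + 2.84*o + 1.11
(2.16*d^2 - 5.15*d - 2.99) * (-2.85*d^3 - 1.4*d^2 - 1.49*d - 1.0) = -6.156*d^5 + 11.6535*d^4 + 12.5131*d^3 + 9.6995*d^2 + 9.6051*d + 2.99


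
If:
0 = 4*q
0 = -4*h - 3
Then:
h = -3/4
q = 0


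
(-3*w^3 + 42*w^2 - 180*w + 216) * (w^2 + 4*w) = -3*w^5 + 30*w^4 - 12*w^3 - 504*w^2 + 864*w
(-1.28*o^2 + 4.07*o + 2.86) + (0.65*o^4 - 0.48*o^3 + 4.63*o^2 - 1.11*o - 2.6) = 0.65*o^4 - 0.48*o^3 + 3.35*o^2 + 2.96*o + 0.26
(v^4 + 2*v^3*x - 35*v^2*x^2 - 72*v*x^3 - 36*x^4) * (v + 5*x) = v^5 + 7*v^4*x - 25*v^3*x^2 - 247*v^2*x^3 - 396*v*x^4 - 180*x^5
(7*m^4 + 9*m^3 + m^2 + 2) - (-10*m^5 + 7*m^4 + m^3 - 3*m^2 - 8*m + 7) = 10*m^5 + 8*m^3 + 4*m^2 + 8*m - 5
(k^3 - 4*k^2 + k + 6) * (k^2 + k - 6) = k^5 - 3*k^4 - 9*k^3 + 31*k^2 - 36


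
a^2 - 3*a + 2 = (a - 2)*(a - 1)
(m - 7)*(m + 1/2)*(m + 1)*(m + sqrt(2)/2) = m^4 - 11*m^3/2 + sqrt(2)*m^3/2 - 10*m^2 - 11*sqrt(2)*m^2/4 - 5*sqrt(2)*m - 7*m/2 - 7*sqrt(2)/4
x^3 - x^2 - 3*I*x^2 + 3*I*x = x*(x - 1)*(x - 3*I)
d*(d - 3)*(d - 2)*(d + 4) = d^4 - d^3 - 14*d^2 + 24*d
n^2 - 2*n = n*(n - 2)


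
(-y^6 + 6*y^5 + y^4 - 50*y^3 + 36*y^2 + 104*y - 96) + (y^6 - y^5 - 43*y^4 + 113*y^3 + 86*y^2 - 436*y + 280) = 5*y^5 - 42*y^4 + 63*y^3 + 122*y^2 - 332*y + 184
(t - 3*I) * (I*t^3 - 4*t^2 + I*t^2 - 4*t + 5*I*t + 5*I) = I*t^4 - t^3 + I*t^3 - t^2 + 17*I*t^2 + 15*t + 17*I*t + 15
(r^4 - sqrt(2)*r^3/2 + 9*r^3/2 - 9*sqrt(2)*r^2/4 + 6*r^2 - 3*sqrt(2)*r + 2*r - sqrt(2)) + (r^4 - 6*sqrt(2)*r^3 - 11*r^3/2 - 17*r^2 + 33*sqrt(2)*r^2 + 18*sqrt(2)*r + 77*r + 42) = 2*r^4 - 13*sqrt(2)*r^3/2 - r^3 - 11*r^2 + 123*sqrt(2)*r^2/4 + 15*sqrt(2)*r + 79*r - sqrt(2) + 42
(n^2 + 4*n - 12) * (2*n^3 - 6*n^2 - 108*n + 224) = 2*n^5 + 2*n^4 - 156*n^3 - 136*n^2 + 2192*n - 2688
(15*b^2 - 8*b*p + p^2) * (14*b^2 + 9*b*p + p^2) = 210*b^4 + 23*b^3*p - 43*b^2*p^2 + b*p^3 + p^4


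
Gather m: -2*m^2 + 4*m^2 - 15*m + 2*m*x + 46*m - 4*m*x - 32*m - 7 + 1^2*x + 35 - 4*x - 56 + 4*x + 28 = 2*m^2 + m*(-2*x - 1) + x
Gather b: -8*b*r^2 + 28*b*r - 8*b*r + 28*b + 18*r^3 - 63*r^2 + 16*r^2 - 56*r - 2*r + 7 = b*(-8*r^2 + 20*r + 28) + 18*r^3 - 47*r^2 - 58*r + 7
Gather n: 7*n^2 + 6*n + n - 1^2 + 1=7*n^2 + 7*n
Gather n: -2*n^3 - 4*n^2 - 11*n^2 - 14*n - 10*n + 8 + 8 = -2*n^3 - 15*n^2 - 24*n + 16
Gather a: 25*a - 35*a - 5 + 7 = 2 - 10*a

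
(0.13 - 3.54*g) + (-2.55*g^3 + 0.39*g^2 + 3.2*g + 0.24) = -2.55*g^3 + 0.39*g^2 - 0.34*g + 0.37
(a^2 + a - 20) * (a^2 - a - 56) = a^4 - 77*a^2 - 36*a + 1120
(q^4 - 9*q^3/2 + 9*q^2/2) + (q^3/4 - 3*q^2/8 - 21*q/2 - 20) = q^4 - 17*q^3/4 + 33*q^2/8 - 21*q/2 - 20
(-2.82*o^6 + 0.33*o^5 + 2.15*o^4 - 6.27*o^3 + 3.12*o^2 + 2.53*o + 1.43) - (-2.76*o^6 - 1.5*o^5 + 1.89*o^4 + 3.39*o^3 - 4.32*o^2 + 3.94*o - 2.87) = -0.0600000000000001*o^6 + 1.83*o^5 + 0.26*o^4 - 9.66*o^3 + 7.44*o^2 - 1.41*o + 4.3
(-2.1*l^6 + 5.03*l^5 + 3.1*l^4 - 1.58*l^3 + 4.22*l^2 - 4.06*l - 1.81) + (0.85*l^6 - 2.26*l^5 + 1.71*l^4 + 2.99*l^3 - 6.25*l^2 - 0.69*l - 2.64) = -1.25*l^6 + 2.77*l^5 + 4.81*l^4 + 1.41*l^3 - 2.03*l^2 - 4.75*l - 4.45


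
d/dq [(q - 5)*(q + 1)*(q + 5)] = 3*q^2 + 2*q - 25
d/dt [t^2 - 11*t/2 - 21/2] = 2*t - 11/2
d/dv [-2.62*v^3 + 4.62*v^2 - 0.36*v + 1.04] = -7.86*v^2 + 9.24*v - 0.36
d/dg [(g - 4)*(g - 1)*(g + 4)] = 3*g^2 - 2*g - 16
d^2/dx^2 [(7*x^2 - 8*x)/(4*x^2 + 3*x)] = -424/(64*x^3 + 144*x^2 + 108*x + 27)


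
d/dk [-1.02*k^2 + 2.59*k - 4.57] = 2.59 - 2.04*k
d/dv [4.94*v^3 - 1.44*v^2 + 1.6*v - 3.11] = 14.82*v^2 - 2.88*v + 1.6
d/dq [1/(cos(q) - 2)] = sin(q)/(cos(q) - 2)^2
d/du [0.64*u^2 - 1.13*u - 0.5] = 1.28*u - 1.13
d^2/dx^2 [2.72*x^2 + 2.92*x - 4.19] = 5.44000000000000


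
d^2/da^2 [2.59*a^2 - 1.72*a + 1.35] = 5.18000000000000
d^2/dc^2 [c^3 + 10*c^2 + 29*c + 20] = 6*c + 20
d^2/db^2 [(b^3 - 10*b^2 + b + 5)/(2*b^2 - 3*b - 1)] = 6*(-15*b^3 + 3*b^2 - 27*b + 14)/(8*b^6 - 36*b^5 + 42*b^4 + 9*b^3 - 21*b^2 - 9*b - 1)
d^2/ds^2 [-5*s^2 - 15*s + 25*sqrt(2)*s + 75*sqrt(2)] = -10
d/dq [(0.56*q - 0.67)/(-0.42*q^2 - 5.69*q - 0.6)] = (0.2352*q^2 - 0.5628*q - 4.1483)/(0.1764*q^4 + 4.7796*q^3 + 32.8801*q^2 + 6.828*q + 0.36)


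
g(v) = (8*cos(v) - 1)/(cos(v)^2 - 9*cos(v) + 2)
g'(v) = (2*sin(v)*cos(v) - 9*sin(v))*(8*cos(v) - 1)/(cos(v)^2 - 9*cos(v) + 2)^2 - 8*sin(v)/(cos(v)^2 - 9*cos(v) + 2)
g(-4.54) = -0.66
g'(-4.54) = -0.50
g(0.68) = -1.19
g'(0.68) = -0.12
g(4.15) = -0.74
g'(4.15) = 0.06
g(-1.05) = -1.34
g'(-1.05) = 1.05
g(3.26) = -0.75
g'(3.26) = -0.00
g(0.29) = -1.17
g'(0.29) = -0.01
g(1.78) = -0.68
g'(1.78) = -0.40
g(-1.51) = -0.35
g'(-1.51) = 3.34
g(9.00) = -0.75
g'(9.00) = 0.00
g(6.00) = -1.17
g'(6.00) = 0.01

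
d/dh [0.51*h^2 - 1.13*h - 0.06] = 1.02*h - 1.13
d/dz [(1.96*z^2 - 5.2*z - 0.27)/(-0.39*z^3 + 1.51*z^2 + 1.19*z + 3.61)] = (0.7644*z^4 - 4.056*z^3 + 9.8685*z^2 + 14.9666*z - 18.4507)/(0.1521*z^6 - 1.1778*z^5 + 1.3519*z^4 + 0.778*z^3 + 12.3183*z^2 + 8.5918*z + 13.0321)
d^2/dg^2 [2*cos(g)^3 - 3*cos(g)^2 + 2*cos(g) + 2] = -7*cos(g)/2 + 6*cos(2*g) - 9*cos(3*g)/2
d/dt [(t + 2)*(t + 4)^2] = (t + 4)*(3*t + 8)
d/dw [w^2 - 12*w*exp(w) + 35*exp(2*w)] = -12*w*exp(w) + 2*w + 70*exp(2*w) - 12*exp(w)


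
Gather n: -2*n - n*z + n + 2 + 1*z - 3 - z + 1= n*(-z - 1)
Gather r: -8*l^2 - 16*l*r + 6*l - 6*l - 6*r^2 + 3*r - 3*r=-8*l^2 - 16*l*r - 6*r^2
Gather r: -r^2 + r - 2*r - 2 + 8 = -r^2 - r + 6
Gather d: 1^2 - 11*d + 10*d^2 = 10*d^2 - 11*d + 1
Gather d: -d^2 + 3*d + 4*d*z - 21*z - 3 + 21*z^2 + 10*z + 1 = -d^2 + d*(4*z + 3) + 21*z^2 - 11*z - 2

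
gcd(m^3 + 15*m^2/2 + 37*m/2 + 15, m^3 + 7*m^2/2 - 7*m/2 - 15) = m^2 + 11*m/2 + 15/2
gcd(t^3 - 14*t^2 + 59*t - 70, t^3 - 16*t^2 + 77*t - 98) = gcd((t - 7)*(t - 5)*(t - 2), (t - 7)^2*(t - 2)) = t^2 - 9*t + 14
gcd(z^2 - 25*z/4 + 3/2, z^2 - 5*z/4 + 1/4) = z - 1/4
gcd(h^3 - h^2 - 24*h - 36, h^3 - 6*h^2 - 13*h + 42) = h + 3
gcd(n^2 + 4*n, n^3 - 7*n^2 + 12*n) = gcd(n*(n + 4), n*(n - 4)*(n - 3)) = n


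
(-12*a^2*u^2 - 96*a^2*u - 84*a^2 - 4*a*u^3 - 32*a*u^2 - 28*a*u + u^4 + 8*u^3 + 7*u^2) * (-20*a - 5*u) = 240*a^3*u^2 + 1920*a^3*u + 1680*a^3 + 140*a^2*u^3 + 1120*a^2*u^2 + 980*a^2*u - 5*u^5 - 40*u^4 - 35*u^3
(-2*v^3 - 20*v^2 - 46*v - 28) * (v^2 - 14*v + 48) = -2*v^5 + 8*v^4 + 138*v^3 - 344*v^2 - 1816*v - 1344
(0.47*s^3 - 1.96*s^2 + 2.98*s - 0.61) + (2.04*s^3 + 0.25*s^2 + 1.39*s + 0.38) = 2.51*s^3 - 1.71*s^2 + 4.37*s - 0.23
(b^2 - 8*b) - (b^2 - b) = -7*b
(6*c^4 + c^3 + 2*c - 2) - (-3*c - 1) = 6*c^4 + c^3 + 5*c - 1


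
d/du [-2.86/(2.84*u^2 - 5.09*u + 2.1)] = (16.2448*u - 14.5574)/(2.84*u^2 - 5.09*u + 2.1)^2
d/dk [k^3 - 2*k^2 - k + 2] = 3*k^2 - 4*k - 1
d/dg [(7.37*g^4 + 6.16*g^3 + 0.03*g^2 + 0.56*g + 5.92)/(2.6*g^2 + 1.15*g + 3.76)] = (38.324*g^5 + 41.4425*g^4 + 125.0128*g^3 + 68.0633*g^2 - 30.5584*g - 4.7024)/(6.76*g^4 + 5.98*g^3 + 20.8745*g^2 + 8.648*g + 14.1376)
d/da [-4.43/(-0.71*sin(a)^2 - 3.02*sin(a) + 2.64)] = -(6.2906*sin(a) + 13.3786)*cos(a)/(0.71*sin(a)^2 + 3.02*sin(a) - 2.64)^2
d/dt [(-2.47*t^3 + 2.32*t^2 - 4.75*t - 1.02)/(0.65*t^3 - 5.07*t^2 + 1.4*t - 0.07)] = (11.0149*t^4 - 0.741*t^3 - 18.3268*t^2 - 10.6676*t + 1.7605)/(0.4225*t^6 - 6.591*t^5 + 27.5249*t^4 - 14.287*t^3 + 2.6698*t^2 - 0.196*t + 0.0049)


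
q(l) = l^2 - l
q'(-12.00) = -25.00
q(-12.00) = 156.00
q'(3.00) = 5.00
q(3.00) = 6.00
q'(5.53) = 10.06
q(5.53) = 25.05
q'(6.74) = 12.48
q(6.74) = 38.69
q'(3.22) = 5.44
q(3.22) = 7.15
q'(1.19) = 1.38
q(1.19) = 0.23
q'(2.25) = 3.50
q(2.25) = 2.81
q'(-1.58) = -4.16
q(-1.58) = 4.08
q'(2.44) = 3.88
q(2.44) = 3.51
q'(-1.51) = -4.02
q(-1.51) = 3.79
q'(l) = 2*l - 1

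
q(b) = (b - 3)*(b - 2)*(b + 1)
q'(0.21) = -0.55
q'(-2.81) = 47.17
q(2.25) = -0.61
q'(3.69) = 12.33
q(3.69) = 5.47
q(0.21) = 6.04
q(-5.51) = -288.23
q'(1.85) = -3.53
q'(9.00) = 172.00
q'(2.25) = -1.81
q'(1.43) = -4.31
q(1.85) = 0.49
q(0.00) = 6.00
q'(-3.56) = 67.50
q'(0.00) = 1.00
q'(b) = (b - 3)*(b - 2) + (b - 3)*(b + 1) + (b - 2)*(b + 1) = 3*b^2 - 8*b + 1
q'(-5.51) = 136.16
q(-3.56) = -93.37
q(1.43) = 2.17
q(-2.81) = -50.58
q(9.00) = 420.00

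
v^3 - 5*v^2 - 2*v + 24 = (v - 4)*(v - 3)*(v + 2)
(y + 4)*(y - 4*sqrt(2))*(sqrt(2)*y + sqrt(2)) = sqrt(2)*y^3 - 8*y^2 + 5*sqrt(2)*y^2 - 40*y + 4*sqrt(2)*y - 32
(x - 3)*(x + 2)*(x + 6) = x^3 + 5*x^2 - 12*x - 36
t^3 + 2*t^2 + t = t*(t + 1)^2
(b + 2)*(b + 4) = b^2 + 6*b + 8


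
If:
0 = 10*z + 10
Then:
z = -1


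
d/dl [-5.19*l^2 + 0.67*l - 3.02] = 0.67 - 10.38*l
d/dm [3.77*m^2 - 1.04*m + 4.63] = 7.54*m - 1.04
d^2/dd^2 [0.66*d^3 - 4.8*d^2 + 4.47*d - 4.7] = 3.96*d - 9.6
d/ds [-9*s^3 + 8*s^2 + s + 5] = -27*s^2 + 16*s + 1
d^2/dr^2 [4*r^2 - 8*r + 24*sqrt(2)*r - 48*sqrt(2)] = 8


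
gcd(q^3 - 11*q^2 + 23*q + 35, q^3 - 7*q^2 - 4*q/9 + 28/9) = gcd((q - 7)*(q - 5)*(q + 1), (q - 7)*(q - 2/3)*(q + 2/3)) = q - 7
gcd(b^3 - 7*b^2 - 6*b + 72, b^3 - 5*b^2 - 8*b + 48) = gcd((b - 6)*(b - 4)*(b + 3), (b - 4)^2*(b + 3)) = b^2 - b - 12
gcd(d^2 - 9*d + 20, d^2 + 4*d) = 1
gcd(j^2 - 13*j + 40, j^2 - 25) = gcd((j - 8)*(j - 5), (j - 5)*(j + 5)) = j - 5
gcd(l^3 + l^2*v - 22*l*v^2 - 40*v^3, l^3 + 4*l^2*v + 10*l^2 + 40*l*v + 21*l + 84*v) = l + 4*v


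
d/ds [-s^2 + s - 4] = 1 - 2*s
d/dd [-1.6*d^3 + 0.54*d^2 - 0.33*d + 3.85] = -4.8*d^2 + 1.08*d - 0.33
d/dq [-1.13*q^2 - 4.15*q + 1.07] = -2.26*q - 4.15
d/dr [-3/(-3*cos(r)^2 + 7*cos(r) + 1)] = 3*(6*cos(r) - 7)*sin(r)/(-3*cos(r)^2 + 7*cos(r) + 1)^2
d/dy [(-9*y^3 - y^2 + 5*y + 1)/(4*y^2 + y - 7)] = 6*(-6*y^4 - 3*y^3 + 28*y^2 + y - 6)/(16*y^4 + 8*y^3 - 55*y^2 - 14*y + 49)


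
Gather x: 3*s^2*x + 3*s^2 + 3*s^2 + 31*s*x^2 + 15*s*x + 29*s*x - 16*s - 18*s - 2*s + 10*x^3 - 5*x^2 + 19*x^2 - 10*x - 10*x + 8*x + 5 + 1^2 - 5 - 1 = 6*s^2 - 36*s + 10*x^3 + x^2*(31*s + 14) + x*(3*s^2 + 44*s - 12)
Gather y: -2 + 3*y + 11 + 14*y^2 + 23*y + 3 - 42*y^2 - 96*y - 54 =-28*y^2 - 70*y - 42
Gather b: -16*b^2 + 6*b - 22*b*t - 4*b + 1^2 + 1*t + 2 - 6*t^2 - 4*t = -16*b^2 + b*(2 - 22*t) - 6*t^2 - 3*t + 3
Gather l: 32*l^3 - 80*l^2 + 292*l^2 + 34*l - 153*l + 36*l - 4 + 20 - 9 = 32*l^3 + 212*l^2 - 83*l + 7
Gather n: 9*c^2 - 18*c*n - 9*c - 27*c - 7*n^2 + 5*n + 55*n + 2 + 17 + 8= 9*c^2 - 36*c - 7*n^2 + n*(60 - 18*c) + 27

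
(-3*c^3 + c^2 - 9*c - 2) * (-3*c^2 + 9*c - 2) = 9*c^5 - 30*c^4 + 42*c^3 - 77*c^2 + 4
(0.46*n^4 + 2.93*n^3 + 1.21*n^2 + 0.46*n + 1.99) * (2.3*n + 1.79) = 1.058*n^5 + 7.5624*n^4 + 8.0277*n^3 + 3.2239*n^2 + 5.4004*n + 3.5621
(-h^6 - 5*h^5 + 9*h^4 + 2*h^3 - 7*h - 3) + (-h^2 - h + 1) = -h^6 - 5*h^5 + 9*h^4 + 2*h^3 - h^2 - 8*h - 2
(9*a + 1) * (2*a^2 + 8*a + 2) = 18*a^3 + 74*a^2 + 26*a + 2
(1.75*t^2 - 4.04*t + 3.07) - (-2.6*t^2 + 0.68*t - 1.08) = 4.35*t^2 - 4.72*t + 4.15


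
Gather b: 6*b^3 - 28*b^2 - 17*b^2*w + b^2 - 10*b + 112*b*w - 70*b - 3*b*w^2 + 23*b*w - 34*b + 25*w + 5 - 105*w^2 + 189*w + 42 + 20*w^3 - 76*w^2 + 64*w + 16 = 6*b^3 + b^2*(-17*w - 27) + b*(-3*w^2 + 135*w - 114) + 20*w^3 - 181*w^2 + 278*w + 63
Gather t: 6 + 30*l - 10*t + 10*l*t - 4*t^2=30*l - 4*t^2 + t*(10*l - 10) + 6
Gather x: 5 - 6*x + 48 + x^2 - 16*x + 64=x^2 - 22*x + 117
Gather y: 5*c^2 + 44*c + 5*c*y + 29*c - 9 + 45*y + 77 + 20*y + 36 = 5*c^2 + 73*c + y*(5*c + 65) + 104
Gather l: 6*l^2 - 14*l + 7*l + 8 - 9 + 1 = 6*l^2 - 7*l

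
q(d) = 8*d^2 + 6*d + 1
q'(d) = 16*d + 6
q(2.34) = 58.84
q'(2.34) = 43.44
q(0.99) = 14.78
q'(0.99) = 21.84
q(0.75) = 10.00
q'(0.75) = 18.00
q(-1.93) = 19.22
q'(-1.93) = -24.88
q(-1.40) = 8.28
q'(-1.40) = -16.40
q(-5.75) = 231.00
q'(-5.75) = -86.00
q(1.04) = 15.89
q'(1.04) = 22.64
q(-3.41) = 73.56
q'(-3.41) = -48.56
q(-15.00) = 1711.00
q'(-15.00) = -234.00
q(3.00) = 91.00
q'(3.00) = 54.00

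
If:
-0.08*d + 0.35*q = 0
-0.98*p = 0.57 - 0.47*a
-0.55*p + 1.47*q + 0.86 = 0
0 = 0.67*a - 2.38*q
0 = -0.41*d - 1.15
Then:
No Solution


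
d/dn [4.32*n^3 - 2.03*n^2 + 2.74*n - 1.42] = 12.96*n^2 - 4.06*n + 2.74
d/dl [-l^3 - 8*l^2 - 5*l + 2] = -3*l^2 - 16*l - 5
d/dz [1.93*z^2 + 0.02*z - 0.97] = 3.86*z + 0.02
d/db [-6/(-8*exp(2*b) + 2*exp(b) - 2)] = (3 - 24*exp(b))*exp(b)/(4*exp(2*b) - exp(b) + 1)^2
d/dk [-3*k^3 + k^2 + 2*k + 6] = -9*k^2 + 2*k + 2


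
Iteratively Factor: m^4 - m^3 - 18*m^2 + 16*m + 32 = (m - 2)*(m^3 + m^2 - 16*m - 16) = (m - 2)*(m + 4)*(m^2 - 3*m - 4) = (m - 2)*(m + 1)*(m + 4)*(m - 4)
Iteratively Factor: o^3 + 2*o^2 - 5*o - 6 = (o - 2)*(o^2 + 4*o + 3) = (o - 2)*(o + 1)*(o + 3)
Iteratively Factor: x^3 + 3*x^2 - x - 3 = (x + 1)*(x^2 + 2*x - 3) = (x - 1)*(x + 1)*(x + 3)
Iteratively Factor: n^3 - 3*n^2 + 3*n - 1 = (n - 1)*(n^2 - 2*n + 1) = (n - 1)^2*(n - 1)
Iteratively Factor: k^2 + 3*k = (k + 3)*(k)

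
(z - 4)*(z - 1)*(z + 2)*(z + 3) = z^4 - 15*z^2 - 10*z + 24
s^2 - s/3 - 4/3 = (s - 4/3)*(s + 1)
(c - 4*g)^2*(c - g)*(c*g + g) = c^4*g - 9*c^3*g^2 + c^3*g + 24*c^2*g^3 - 9*c^2*g^2 - 16*c*g^4 + 24*c*g^3 - 16*g^4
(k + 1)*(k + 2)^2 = k^3 + 5*k^2 + 8*k + 4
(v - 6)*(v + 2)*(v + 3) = v^3 - v^2 - 24*v - 36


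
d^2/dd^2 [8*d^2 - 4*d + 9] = 16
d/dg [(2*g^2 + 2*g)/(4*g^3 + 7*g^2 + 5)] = 2*(-2*g^2*(g + 1)*(6*g + 7) + (2*g + 1)*(4*g^3 + 7*g^2 + 5))/(4*g^3 + 7*g^2 + 5)^2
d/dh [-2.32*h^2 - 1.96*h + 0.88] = -4.64*h - 1.96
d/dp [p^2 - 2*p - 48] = 2*p - 2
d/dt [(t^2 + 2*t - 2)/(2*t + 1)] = 2*(t^2 + t + 3)/(4*t^2 + 4*t + 1)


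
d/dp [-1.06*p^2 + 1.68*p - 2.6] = 1.68 - 2.12*p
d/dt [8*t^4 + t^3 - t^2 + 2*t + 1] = 32*t^3 + 3*t^2 - 2*t + 2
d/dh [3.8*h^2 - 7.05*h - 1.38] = 7.6*h - 7.05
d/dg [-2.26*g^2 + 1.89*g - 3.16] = 1.89 - 4.52*g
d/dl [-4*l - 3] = -4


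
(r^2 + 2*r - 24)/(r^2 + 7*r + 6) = (r - 4)/(r + 1)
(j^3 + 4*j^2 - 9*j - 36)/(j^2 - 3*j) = j + 7 + 12/j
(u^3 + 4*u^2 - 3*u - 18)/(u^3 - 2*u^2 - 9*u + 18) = (u + 3)/(u - 3)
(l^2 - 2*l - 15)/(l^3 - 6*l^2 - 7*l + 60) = 1/(l - 4)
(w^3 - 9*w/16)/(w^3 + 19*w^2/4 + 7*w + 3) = w*(4*w - 3)/(4*(w^2 + 4*w + 4))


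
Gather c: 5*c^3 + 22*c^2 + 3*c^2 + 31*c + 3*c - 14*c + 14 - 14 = 5*c^3 + 25*c^2 + 20*c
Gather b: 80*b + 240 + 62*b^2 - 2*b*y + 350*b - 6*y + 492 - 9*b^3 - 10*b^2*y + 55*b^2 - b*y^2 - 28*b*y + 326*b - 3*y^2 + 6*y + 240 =-9*b^3 + b^2*(117 - 10*y) + b*(-y^2 - 30*y + 756) - 3*y^2 + 972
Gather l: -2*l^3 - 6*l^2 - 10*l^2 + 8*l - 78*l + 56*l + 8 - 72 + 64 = -2*l^3 - 16*l^2 - 14*l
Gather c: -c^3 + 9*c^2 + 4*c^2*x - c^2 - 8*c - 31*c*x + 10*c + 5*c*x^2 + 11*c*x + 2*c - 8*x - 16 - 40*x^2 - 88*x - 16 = -c^3 + c^2*(4*x + 8) + c*(5*x^2 - 20*x + 4) - 40*x^2 - 96*x - 32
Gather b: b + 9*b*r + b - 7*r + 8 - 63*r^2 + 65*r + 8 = b*(9*r + 2) - 63*r^2 + 58*r + 16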